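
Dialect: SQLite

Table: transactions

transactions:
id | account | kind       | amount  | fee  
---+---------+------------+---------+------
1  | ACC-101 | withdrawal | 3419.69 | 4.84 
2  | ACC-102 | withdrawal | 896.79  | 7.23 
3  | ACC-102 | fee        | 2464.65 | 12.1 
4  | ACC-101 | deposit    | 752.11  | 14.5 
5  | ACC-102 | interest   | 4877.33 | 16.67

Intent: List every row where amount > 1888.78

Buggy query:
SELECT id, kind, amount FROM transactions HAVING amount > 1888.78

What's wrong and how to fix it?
Bug: This is a non-aggregate query (no GROUP BY, no aggregates), so in SQLite the HAVING clause is invalid here; a row-level condition belongs in WHERE

Fix: Use WHERE for row-level filtering

Corrected query:
SELECT id, kind, amount FROM transactions WHERE amount > 1888.78

Result:
id | kind       | amount 
---+------------+--------
1  | withdrawal | 3419.69
3  | fee        | 2464.65
5  | interest   | 4877.33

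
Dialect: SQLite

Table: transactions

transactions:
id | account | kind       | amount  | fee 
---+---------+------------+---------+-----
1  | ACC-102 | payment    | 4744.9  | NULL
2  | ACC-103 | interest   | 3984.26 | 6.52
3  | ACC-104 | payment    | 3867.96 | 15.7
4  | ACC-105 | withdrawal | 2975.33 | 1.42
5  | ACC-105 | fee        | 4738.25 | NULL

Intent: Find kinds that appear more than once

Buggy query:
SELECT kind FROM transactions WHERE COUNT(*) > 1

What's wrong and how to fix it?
Bug: WHERE can't reference COUNT(*); aggregates are computed after WHERE

Fix: Group first, then use HAVING for the count condition

Corrected query:
SELECT kind FROM transactions GROUP BY kind HAVING COUNT(*) > 1

Result:
kind   
-------
payment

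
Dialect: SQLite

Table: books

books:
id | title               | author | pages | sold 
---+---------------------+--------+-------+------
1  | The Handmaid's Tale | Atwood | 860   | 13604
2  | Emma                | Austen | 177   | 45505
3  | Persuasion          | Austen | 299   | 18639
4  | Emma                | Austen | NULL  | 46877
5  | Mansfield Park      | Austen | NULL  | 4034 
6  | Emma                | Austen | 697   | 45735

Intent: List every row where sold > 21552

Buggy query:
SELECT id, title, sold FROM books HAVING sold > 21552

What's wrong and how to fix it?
Bug: This is a non-aggregate query (no GROUP BY, no aggregates), so in SQLite the HAVING clause is invalid here; a row-level condition belongs in WHERE

Fix: Replace HAVING with WHERE since the condition applies to individual rows

Corrected query:
SELECT id, title, sold FROM books WHERE sold > 21552

Result:
id | title | sold 
---+-------+------
2  | Emma  | 45505
4  | Emma  | 46877
6  | Emma  | 45735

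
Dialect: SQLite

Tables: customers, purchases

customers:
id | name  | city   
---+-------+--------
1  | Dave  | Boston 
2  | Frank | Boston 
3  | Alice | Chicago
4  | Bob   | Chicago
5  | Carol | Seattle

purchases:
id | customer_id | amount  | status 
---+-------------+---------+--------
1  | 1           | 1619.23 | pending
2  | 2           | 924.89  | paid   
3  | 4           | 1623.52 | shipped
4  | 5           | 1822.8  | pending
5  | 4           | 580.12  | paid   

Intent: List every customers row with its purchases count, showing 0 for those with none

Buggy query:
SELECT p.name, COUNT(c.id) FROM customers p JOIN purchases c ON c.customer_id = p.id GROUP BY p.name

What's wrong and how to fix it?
Bug: INNER JOIN drops customers rows that have no matching purchases rows

Fix: Use LEFT JOIN so parents without children still appear (COUNT(c.id) gives 0)

Corrected query:
SELECT p.name, COUNT(c.id) FROM customers p LEFT JOIN purchases c ON c.customer_id = p.id GROUP BY p.name

Result:
name  | COUNT(c.id)
------+------------
Alice | 0          
Bob   | 2          
Carol | 1          
Dave  | 1          
Frank | 1          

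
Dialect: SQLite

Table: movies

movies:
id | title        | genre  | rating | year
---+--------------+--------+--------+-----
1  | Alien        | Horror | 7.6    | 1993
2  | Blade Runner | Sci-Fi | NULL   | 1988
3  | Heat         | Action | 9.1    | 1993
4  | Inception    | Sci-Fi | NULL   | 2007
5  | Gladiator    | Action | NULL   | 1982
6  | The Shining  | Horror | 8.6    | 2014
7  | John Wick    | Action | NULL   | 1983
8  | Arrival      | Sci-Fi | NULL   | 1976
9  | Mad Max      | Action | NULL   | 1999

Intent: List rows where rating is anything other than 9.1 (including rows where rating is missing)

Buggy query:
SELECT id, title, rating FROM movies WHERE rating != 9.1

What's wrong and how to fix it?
Bug: Inequality against NULL is unknown, not true; rows with NULL are dropped

Fix: Add an explicit OR rating IS NULL to include the missing-value rows

Corrected query:
SELECT id, title, rating FROM movies WHERE rating != 9.1 OR rating IS NULL

Result:
id | title        | rating
---+--------------+-------
1  | Alien        | 7.6   
2  | Blade Runner | NULL  
4  | Inception    | NULL  
5  | Gladiator    | NULL  
6  | The Shining  | 8.6   
7  | John Wick    | NULL  
8  | Arrival      | NULL  
9  | Mad Max      | NULL  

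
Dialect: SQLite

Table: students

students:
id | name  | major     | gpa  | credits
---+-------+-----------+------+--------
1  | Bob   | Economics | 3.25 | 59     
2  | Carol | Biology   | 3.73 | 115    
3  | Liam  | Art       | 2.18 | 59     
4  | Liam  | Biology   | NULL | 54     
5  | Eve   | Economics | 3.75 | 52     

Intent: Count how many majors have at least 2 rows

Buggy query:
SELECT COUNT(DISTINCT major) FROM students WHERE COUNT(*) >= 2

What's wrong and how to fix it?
Bug: WHERE filters individual rows, not groups, so a group-level COUNT is invalid there

Fix: Group first with HAVING COUNT(*) >= 2, then COUNT the resulting groups

Corrected query:
SELECT COUNT(*) FROM (SELECT major FROM students GROUP BY major HAVING COUNT(*) >= 2)

Result:
COUNT(*)
--------
2       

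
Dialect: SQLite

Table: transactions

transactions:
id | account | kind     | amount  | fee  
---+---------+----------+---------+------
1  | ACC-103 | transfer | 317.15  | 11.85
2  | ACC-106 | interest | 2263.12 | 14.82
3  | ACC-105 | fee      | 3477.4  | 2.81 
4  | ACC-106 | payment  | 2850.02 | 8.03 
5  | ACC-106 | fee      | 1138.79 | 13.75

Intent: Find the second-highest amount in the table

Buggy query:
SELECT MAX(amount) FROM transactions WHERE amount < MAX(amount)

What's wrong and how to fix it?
Bug: MAX(amount) on the right of the comparison is an aggregate-in-WHERE error

Fix: Put the inner MAX in a scalar subquery

Corrected query:
SELECT MAX(amount) FROM transactions WHERE amount < (SELECT MAX(amount) FROM transactions)

Result:
MAX(amount)
-----------
2850.02    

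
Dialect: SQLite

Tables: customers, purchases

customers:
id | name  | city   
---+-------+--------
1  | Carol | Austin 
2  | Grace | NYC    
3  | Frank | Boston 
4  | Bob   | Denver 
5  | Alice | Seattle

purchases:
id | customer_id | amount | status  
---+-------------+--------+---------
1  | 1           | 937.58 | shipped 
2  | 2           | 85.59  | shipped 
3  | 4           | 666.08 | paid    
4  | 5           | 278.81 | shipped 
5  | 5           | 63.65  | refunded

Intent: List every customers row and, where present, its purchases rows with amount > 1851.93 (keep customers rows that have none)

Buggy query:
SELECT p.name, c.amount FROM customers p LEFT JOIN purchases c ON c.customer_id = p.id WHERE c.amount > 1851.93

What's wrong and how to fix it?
Bug: A WHERE condition on the right-hand table after LEFT JOIN drops unmatched parents

Fix: Put 'c.amount > 1851.93' in the JOIN's ON clause instead of WHERE

Corrected query:
SELECT p.name, c.amount FROM customers p LEFT JOIN purchases c ON c.customer_id = p.id AND c.amount > 1851.93

Result:
name  | amount
------+-------
Carol | NULL  
Grace | NULL  
Frank | NULL  
Bob   | NULL  
Alice | NULL  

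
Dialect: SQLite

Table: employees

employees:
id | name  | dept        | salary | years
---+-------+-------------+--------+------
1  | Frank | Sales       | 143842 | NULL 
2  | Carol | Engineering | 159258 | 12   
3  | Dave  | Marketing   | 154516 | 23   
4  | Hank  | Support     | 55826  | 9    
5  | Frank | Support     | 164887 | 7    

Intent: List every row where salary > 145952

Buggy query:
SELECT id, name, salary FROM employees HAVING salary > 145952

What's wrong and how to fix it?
Bug: HAVING filters the output of aggregation, but this query has no GROUP BY and no aggregate functions, so SQLite rejects it (HAVING clause on a non-aggregate query); the condition here is per row

Fix: Use WHERE for row-level filtering

Corrected query:
SELECT id, name, salary FROM employees WHERE salary > 145952

Result:
id | name  | salary
---+-------+-------
2  | Carol | 159258
3  | Dave  | 154516
5  | Frank | 164887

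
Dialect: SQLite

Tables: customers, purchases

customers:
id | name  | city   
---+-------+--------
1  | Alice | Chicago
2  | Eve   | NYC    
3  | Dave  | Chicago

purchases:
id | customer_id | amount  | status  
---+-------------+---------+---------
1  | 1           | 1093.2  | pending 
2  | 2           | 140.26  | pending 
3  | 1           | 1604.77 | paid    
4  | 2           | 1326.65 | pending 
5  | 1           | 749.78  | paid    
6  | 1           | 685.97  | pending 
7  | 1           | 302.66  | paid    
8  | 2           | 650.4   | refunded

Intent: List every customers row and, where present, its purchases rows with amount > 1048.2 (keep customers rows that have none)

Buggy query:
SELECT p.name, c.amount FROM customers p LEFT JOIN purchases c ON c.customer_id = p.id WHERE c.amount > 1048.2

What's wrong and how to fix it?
Bug: Filtering c.amount in WHERE discards the NULL rows produced by LEFT JOIN, turning it into an inner join

Fix: Move the right-table condition into the ON clause so unmatched parents are kept

Corrected query:
SELECT p.name, c.amount FROM customers p LEFT JOIN purchases c ON c.customer_id = p.id AND c.amount > 1048.2

Result:
name  | amount 
------+--------
Alice | 1093.2 
Alice | 1604.77
Eve   | 1326.65
Dave  | NULL   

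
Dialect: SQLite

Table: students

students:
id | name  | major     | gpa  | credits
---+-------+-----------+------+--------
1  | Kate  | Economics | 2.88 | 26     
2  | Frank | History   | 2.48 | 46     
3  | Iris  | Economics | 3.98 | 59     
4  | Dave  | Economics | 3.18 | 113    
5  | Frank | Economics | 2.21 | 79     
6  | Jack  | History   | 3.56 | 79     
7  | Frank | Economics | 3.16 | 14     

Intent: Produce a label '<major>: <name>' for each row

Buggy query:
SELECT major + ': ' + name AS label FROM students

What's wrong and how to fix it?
Bug: SQLite uses || for string concatenation; + coerces text to numbers (yielding 0)

Fix: Use the || operator for string concatenation

Corrected query:
SELECT major || ': ' || name AS label FROM students

Result:
label           
----------------
Economics: Kate 
History: Frank  
Economics: Iris 
Economics: Dave 
Economics: Frank
History: Jack   
Economics: Frank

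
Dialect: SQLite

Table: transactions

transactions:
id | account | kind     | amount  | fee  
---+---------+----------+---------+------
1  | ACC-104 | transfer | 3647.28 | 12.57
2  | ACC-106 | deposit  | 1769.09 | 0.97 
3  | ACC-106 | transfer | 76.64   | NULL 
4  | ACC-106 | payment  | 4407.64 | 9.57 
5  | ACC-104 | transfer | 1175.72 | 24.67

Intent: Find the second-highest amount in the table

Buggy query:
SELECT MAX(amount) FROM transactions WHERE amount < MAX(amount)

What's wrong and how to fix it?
Bug: The inner MAX is an aggregate inside WHERE, which is not allowed

Fix: Compute the overall MAX in a subquery, then take MAX of rows below it

Corrected query:
SELECT MAX(amount) FROM transactions WHERE amount < (SELECT MAX(amount) FROM transactions)

Result:
MAX(amount)
-----------
3647.28    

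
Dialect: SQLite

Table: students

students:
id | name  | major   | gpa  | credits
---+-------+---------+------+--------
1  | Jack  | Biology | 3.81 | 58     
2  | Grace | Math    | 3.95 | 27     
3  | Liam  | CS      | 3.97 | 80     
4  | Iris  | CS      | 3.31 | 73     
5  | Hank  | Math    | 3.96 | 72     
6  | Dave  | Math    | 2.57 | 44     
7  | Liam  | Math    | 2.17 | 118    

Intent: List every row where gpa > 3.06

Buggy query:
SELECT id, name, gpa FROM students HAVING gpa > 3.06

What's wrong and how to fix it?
Bug: This is a non-aggregate query (no GROUP BY, no aggregates), so in SQLite the HAVING clause is invalid here; a row-level condition belongs in WHERE

Fix: Replace HAVING with WHERE since the condition applies to individual rows

Corrected query:
SELECT id, name, gpa FROM students WHERE gpa > 3.06

Result:
id | name  | gpa 
---+-------+-----
1  | Jack  | 3.81
2  | Grace | 3.95
3  | Liam  | 3.97
4  | Iris  | 3.31
5  | Hank  | 3.96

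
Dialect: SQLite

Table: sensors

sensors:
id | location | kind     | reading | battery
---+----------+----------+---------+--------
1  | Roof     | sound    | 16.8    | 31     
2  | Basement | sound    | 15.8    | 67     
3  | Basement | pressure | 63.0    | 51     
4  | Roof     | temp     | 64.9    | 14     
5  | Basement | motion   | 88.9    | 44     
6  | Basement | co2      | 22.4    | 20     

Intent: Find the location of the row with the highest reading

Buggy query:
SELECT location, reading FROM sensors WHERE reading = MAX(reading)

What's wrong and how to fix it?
Bug: WHERE is evaluated per row; an aggregate over the whole table isn't defined there

Fix: Use a subquery: WHERE reading = (SELECT MAX(reading) FROM sensors)

Corrected query:
SELECT location, reading FROM sensors WHERE reading = (SELECT MAX(reading) FROM sensors)

Result:
location | reading
---------+--------
Basement | 88.9   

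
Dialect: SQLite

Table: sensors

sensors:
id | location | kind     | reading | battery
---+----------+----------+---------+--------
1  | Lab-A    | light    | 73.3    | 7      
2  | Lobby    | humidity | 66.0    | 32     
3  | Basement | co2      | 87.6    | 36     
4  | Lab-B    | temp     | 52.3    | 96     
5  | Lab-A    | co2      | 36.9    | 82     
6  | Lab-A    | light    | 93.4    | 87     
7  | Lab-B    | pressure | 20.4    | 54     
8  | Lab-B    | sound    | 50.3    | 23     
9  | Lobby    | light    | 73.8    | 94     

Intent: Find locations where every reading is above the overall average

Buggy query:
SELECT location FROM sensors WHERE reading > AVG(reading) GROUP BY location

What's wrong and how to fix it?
Bug: WHERE evaluates per row before aggregation, so AVG() is unavailable

Fix: Use a subquery for AVG and a HAVING MIN(...) filter so the condition holds for every row in the group

Corrected query:
SELECT location FROM sensors GROUP BY location HAVING MIN(reading) > (SELECT AVG(reading) FROM sensors)

Result:
location
--------
Basement
Lobby   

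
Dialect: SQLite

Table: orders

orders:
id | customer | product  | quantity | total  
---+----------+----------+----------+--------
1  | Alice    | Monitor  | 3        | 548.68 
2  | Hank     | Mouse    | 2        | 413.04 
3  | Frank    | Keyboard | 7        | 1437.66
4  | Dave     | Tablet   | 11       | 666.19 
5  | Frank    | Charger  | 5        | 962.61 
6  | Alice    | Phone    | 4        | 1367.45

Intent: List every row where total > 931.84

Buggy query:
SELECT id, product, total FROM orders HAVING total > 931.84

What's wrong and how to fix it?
Bug: This is a non-aggregate query (no GROUP BY, no aggregates), so in SQLite the HAVING clause is invalid here; a row-level condition belongs in WHERE

Fix: Use WHERE for row-level filtering

Corrected query:
SELECT id, product, total FROM orders WHERE total > 931.84

Result:
id | product  | total  
---+----------+--------
3  | Keyboard | 1437.66
5  | Charger  | 962.61 
6  | Phone    | 1367.45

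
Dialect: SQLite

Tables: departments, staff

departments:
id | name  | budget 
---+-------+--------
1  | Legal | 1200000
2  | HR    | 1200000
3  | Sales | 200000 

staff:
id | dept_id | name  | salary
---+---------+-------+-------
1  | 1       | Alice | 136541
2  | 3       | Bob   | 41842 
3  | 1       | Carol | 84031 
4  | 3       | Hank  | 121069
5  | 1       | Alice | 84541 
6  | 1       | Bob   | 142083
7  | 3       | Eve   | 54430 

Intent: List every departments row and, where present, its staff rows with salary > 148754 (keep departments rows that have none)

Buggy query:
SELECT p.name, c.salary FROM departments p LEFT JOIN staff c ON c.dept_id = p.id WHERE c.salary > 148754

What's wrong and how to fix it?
Bug: A WHERE condition on the right-hand table after LEFT JOIN drops unmatched parents

Fix: Move the right-table condition into the ON clause so unmatched parents are kept

Corrected query:
SELECT p.name, c.salary FROM departments p LEFT JOIN staff c ON c.dept_id = p.id AND c.salary > 148754

Result:
name  | salary
------+-------
Legal | NULL  
HR    | NULL  
Sales | NULL  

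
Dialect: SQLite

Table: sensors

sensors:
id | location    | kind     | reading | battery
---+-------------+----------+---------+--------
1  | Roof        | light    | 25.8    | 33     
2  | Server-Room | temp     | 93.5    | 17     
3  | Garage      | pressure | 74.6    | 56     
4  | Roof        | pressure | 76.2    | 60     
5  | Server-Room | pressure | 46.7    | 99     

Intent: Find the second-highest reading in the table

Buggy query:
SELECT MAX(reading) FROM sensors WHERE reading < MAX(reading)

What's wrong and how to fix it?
Bug: The inner MAX is an aggregate inside WHERE, which is not allowed

Fix: Compute the overall MAX in a subquery, then take MAX of rows below it

Corrected query:
SELECT MAX(reading) FROM sensors WHERE reading < (SELECT MAX(reading) FROM sensors)

Result:
MAX(reading)
------------
76.2        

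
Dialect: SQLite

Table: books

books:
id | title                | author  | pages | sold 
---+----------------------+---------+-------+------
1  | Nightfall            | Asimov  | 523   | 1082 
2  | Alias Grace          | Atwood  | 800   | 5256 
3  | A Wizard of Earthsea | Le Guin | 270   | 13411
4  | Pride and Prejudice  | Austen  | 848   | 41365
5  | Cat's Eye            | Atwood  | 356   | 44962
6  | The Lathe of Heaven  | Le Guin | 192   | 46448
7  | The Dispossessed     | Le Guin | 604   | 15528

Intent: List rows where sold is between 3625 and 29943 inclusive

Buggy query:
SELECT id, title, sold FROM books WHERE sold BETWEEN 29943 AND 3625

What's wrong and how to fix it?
Bug: The bounds are reversed; BETWEEN a AND b requires a <= b to match anything

Fix: Swap the bounds so the smaller value comes first

Corrected query:
SELECT id, title, sold FROM books WHERE sold BETWEEN 3625 AND 29943

Result:
id | title                | sold 
---+----------------------+------
2  | Alias Grace          | 5256 
3  | A Wizard of Earthsea | 13411
7  | The Dispossessed     | 15528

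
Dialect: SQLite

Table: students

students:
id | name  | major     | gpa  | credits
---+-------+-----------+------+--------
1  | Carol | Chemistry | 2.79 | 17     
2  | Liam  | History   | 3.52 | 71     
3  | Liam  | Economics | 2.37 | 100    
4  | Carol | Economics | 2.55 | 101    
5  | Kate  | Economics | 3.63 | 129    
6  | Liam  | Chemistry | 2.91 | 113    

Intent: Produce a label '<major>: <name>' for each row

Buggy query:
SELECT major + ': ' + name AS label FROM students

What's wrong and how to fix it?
Bug: '+' is numeric addition; on text columns SQLite converts them to 0 instead of concatenating

Fix: Use the || operator for string concatenation

Corrected query:
SELECT major || ': ' || name AS label FROM students

Result:
label           
----------------
Chemistry: Carol
History: Liam   
Economics: Liam 
Economics: Carol
Economics: Kate 
Chemistry: Liam 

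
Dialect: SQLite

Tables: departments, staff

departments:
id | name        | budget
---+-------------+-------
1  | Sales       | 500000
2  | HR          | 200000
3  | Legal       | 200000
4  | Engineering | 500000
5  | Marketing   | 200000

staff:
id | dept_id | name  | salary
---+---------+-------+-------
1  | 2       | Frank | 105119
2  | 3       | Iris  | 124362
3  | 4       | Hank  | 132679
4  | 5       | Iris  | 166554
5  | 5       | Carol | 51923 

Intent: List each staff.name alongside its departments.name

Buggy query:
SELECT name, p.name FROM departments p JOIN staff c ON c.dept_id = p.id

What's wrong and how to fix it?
Bug: Both tables have a 'name' column; the unqualified reference is ambiguous

Fix: Qualify the column with its table alias (c.name)

Corrected query:
SELECT c.name, p.name FROM departments p JOIN staff c ON c.dept_id = p.id

Result:
name  | name       
------+------------
Frank | HR         
Iris  | Legal      
Hank  | Engineering
Iris  | Marketing  
Carol | Marketing  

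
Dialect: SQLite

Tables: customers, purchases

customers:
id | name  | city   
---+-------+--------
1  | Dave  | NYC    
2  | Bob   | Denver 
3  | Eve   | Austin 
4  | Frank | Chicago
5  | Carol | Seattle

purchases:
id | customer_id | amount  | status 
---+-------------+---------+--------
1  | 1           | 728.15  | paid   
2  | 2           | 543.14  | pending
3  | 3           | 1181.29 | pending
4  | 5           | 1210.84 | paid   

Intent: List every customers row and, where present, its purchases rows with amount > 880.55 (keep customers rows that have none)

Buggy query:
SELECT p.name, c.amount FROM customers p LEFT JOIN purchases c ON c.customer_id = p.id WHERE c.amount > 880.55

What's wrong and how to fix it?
Bug: Filtering c.amount in WHERE discards the NULL rows produced by LEFT JOIN, turning it into an inner join

Fix: Move the right-table condition into the ON clause so unmatched parents are kept

Corrected query:
SELECT p.name, c.amount FROM customers p LEFT JOIN purchases c ON c.customer_id = p.id AND c.amount > 880.55

Result:
name  | amount 
------+--------
Dave  | NULL   
Bob   | NULL   
Eve   | 1181.29
Frank | NULL   
Carol | 1210.84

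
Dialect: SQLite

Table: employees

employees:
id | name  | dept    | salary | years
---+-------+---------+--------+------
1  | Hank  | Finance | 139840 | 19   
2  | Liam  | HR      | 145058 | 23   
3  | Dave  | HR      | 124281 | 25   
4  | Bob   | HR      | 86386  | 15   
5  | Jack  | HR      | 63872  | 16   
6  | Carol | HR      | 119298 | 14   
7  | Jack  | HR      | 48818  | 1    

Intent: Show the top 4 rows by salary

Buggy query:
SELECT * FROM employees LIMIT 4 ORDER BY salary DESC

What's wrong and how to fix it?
Bug: LIMIT must come after ORDER BY

Fix: Swap the clauses: ORDER BY first, then LIMIT

Corrected query:
SELECT * FROM employees ORDER BY salary DESC LIMIT 4

Result:
id | name  | dept    | salary | years
---+-------+---------+--------+------
2  | Liam  | HR      | 145058 | 23   
1  | Hank  | Finance | 139840 | 19   
3  | Dave  | HR      | 124281 | 25   
6  | Carol | HR      | 119298 | 14   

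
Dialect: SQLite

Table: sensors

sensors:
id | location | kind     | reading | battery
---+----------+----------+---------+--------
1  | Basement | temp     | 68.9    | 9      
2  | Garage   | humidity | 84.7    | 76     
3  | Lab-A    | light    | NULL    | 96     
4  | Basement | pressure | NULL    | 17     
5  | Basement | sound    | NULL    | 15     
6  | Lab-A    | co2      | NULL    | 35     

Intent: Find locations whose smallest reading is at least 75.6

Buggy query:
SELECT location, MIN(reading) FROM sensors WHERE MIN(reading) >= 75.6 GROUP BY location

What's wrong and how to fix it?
Bug: MIN() in WHERE is a misuse of aggregate

Fix: Replace WHERE with HAVING after the GROUP BY

Corrected query:
SELECT location, MIN(reading) FROM sensors GROUP BY location HAVING MIN(reading) >= 75.6

Result:
location | MIN(reading)
---------+-------------
Garage   | 84.7        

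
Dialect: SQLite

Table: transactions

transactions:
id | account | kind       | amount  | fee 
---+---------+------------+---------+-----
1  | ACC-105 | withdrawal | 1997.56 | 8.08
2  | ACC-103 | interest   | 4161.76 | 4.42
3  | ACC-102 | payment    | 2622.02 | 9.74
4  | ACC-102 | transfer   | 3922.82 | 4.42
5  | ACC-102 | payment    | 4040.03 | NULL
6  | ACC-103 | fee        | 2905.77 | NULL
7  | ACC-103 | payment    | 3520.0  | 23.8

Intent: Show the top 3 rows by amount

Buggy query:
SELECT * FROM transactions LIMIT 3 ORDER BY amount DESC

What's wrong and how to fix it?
Bug: ORDER BY cannot follow LIMIT; LIMIT is the final clause

Fix: Sort with ORDER BY, then apply LIMIT

Corrected query:
SELECT * FROM transactions ORDER BY amount DESC LIMIT 3

Result:
id | account | kind     | amount  | fee 
---+---------+----------+---------+-----
2  | ACC-103 | interest | 4161.76 | 4.42
5  | ACC-102 | payment  | 4040.03 | NULL
4  | ACC-102 | transfer | 3922.82 | 4.42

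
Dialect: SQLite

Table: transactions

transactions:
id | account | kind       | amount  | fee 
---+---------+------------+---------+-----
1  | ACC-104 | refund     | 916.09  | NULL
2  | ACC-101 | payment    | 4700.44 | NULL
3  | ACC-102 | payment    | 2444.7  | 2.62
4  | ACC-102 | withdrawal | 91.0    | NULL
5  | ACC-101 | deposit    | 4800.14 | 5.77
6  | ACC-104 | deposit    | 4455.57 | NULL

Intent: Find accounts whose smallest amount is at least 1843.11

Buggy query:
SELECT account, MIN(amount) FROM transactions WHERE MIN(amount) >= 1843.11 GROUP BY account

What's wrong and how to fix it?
Bug: MIN() in WHERE is a misuse of aggregate

Fix: Replace WHERE with HAVING after the GROUP BY

Corrected query:
SELECT account, MIN(amount) FROM transactions GROUP BY account HAVING MIN(amount) >= 1843.11

Result:
account | MIN(amount)
--------+------------
ACC-101 | 4700.44    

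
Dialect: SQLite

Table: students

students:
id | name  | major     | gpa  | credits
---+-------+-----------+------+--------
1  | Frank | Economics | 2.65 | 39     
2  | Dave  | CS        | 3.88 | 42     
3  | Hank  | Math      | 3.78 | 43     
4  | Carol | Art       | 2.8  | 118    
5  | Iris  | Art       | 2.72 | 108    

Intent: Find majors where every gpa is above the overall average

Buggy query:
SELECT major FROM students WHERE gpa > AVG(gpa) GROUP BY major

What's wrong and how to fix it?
Bug: WHERE evaluates per row before aggregation, so AVG() is unavailable

Fix: Compute the overall average in a scalar subquery and compare each group's MIN against it in HAVING

Corrected query:
SELECT major FROM students GROUP BY major HAVING MIN(gpa) > (SELECT AVG(gpa) FROM students)

Result:
major
-----
CS   
Math 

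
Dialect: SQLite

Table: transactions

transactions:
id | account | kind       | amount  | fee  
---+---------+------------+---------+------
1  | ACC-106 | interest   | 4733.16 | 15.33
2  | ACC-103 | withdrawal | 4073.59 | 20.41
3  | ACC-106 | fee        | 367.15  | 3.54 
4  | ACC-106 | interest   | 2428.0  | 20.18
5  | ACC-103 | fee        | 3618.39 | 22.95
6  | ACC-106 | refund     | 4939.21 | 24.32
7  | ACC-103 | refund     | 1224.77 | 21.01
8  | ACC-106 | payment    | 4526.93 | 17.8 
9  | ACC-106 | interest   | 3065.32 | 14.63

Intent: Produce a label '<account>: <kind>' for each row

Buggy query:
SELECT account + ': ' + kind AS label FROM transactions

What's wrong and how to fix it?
Bug: '+' is numeric addition; on text columns SQLite converts them to 0 instead of concatenating

Fix: Use the || operator for string concatenation

Corrected query:
SELECT account || ': ' || kind AS label FROM transactions

Result:
label              
-------------------
ACC-106: interest  
ACC-103: withdrawal
ACC-106: fee       
ACC-106: interest  
ACC-103: fee       
ACC-106: refund    
ACC-103: refund    
ACC-106: payment   
ACC-106: interest  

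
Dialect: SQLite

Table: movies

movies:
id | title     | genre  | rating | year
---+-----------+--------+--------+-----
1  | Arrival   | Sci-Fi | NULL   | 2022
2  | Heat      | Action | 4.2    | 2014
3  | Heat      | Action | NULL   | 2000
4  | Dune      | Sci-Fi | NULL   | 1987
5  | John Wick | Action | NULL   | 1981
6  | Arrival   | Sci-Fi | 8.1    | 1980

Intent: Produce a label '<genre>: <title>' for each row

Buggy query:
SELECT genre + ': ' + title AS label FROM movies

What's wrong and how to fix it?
Bug: '+' is numeric addition; on text columns SQLite converts them to 0 instead of concatenating

Fix: Use the || operator for string concatenation

Corrected query:
SELECT genre || ': ' || title AS label FROM movies

Result:
label            
-----------------
Sci-Fi: Arrival  
Action: Heat     
Action: Heat     
Sci-Fi: Dune     
Action: John Wick
Sci-Fi: Arrival  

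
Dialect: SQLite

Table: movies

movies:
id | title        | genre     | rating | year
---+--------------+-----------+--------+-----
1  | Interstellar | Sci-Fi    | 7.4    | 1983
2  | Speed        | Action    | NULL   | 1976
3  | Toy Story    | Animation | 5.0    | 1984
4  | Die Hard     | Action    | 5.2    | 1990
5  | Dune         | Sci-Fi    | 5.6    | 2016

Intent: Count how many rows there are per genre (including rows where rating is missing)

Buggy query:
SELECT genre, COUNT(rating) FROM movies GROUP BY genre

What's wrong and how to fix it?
Bug: COUNT(column) counts non-NULL values only; rows with NULL rating aren't counted

Fix: Replace COUNT(rating) with COUNT(*)

Corrected query:
SELECT genre, COUNT(*) FROM movies GROUP BY genre

Result:
genre     | COUNT(*)
----------+---------
Action    | 2       
Animation | 1       
Sci-Fi    | 2       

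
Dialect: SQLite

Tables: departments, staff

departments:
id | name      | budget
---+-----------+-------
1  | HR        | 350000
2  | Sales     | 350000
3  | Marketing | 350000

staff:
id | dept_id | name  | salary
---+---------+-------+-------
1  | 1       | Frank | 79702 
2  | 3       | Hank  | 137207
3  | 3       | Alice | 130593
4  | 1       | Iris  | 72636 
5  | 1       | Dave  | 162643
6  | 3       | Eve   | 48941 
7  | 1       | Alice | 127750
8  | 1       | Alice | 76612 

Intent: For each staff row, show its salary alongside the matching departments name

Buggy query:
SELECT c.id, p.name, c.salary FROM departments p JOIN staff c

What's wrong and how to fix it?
Bug: Missing join condition: each staff row is matched to all departments rows instead of just its own

Fix: Add ON c.dept_id = p.id to the JOIN

Corrected query:
SELECT c.id, p.name, c.salary FROM departments p JOIN staff c ON c.dept_id = p.id

Result:
id | name      | salary
---+-----------+-------
1  | HR        | 79702 
2  | Marketing | 137207
3  | Marketing | 130593
4  | HR        | 72636 
5  | HR        | 162643
6  | Marketing | 48941 
7  | HR        | 127750
8  | HR        | 76612 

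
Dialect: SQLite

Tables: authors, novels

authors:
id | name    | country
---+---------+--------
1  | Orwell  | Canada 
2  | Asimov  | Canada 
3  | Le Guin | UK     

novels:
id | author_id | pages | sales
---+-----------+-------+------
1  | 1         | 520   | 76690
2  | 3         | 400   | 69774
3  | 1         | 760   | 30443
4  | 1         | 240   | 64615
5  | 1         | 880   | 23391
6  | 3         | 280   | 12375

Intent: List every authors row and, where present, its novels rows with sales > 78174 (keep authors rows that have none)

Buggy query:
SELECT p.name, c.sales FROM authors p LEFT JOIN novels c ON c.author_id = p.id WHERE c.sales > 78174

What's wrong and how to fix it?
Bug: A WHERE condition on the right-hand table after LEFT JOIN drops unmatched parents

Fix: Put 'c.sales > 78174' in the JOIN's ON clause instead of WHERE

Corrected query:
SELECT p.name, c.sales FROM authors p LEFT JOIN novels c ON c.author_id = p.id AND c.sales > 78174

Result:
name    | sales
--------+------
Orwell  | NULL 
Asimov  | NULL 
Le Guin | NULL 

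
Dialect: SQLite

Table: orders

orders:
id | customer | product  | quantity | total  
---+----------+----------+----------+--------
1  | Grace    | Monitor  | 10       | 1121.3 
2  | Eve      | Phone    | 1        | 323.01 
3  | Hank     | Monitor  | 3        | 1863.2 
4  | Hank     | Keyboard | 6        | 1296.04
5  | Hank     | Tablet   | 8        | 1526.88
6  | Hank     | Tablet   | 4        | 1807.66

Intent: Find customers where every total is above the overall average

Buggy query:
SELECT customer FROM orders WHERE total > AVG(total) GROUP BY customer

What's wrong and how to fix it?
Bug: WHERE evaluates per row before aggregation, so AVG() is unavailable

Fix: Compute the overall average in a scalar subquery and compare each group's MIN against it in HAVING

Corrected query:
SELECT customer FROM orders GROUP BY customer HAVING MIN(total) > (SELECT AVG(total) FROM orders)

Result:
(no rows)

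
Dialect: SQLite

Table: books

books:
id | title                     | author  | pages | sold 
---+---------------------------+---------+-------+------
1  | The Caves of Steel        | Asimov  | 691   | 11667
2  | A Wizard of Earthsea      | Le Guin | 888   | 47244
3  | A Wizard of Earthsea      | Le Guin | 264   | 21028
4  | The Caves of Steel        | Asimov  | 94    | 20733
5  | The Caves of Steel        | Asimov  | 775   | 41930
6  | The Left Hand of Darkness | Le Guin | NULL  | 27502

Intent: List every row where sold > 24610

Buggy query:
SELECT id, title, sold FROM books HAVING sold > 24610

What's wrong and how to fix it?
Bug: This is a non-aggregate query (no GROUP BY, no aggregates), so in SQLite the HAVING clause is invalid here; a row-level condition belongs in WHERE

Fix: Use WHERE for row-level filtering

Corrected query:
SELECT id, title, sold FROM books WHERE sold > 24610

Result:
id | title                     | sold 
---+---------------------------+------
2  | A Wizard of Earthsea      | 47244
5  | The Caves of Steel        | 41930
6  | The Left Hand of Darkness | 27502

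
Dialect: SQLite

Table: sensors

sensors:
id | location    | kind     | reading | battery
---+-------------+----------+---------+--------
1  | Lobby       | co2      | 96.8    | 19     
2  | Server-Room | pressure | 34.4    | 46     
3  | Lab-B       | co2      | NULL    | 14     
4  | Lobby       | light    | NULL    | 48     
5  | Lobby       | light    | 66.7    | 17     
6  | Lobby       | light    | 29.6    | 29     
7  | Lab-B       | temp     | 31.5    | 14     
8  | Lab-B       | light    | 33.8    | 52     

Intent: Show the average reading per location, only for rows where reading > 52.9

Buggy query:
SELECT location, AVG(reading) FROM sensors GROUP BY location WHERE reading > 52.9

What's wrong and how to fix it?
Bug: Row-level WHERE must come before GROUP BY in the clause order

Fix: Move the WHERE clause before GROUP BY

Corrected query:
SELECT location, AVG(reading) FROM sensors WHERE reading > 52.9 GROUP BY location

Result:
location | AVG(reading)
---------+-------------
Lobby    | 81.75       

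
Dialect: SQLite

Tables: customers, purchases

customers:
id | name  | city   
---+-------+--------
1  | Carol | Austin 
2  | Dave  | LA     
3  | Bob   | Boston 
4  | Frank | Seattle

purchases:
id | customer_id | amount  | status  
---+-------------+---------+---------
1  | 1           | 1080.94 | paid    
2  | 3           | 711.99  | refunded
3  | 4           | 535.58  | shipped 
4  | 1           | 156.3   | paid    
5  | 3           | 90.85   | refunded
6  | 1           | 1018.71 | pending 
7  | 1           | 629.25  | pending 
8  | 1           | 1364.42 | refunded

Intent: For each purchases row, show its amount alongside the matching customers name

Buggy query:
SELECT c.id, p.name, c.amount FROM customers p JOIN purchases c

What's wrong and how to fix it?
Bug: Missing join condition: each purchases row is matched to all customers rows instead of just its own

Fix: Specify the join condition linking the foreign key to the parent id

Corrected query:
SELECT c.id, p.name, c.amount FROM customers p JOIN purchases c ON c.customer_id = p.id

Result:
id | name  | amount 
---+-------+--------
1  | Carol | 1080.94
2  | Bob   | 711.99 
3  | Frank | 535.58 
4  | Carol | 156.3  
5  | Bob   | 90.85  
6  | Carol | 1018.71
7  | Carol | 629.25 
8  | Carol | 1364.42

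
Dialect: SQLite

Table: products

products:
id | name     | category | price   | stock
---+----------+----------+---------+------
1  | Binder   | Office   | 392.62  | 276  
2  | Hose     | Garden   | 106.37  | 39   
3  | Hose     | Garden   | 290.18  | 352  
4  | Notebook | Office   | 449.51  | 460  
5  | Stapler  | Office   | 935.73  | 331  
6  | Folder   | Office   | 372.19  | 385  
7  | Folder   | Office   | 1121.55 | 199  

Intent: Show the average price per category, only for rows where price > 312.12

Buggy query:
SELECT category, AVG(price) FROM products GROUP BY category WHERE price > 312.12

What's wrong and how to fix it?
Bug: WHERE cannot follow GROUP BY

Fix: Move the WHERE clause before GROUP BY

Corrected query:
SELECT category, AVG(price) FROM products WHERE price > 312.12 GROUP BY category

Result:
category | AVG(price)
---------+-----------
Office   | 654.32    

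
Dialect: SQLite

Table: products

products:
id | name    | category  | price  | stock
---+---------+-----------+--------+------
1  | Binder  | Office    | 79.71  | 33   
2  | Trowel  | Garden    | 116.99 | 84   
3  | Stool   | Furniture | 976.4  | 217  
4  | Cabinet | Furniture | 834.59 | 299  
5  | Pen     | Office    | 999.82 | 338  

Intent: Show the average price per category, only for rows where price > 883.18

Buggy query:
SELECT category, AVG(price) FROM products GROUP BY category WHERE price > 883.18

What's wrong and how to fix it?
Bug: WHERE cannot follow GROUP BY

Fix: Place WHERE between FROM and GROUP BY

Corrected query:
SELECT category, AVG(price) FROM products WHERE price > 883.18 GROUP BY category

Result:
category  | AVG(price)
----------+-----------
Furniture | 976.4     
Office    | 999.82    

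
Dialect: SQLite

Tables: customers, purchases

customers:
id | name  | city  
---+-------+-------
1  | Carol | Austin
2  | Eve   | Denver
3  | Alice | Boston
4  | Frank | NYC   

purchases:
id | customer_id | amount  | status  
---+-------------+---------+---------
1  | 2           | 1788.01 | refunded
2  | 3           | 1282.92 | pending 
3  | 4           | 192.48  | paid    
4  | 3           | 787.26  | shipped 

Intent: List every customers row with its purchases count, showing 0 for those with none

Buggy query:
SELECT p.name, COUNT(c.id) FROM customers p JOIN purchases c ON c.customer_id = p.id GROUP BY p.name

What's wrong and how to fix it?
Bug: INNER JOIN drops customers rows that have no matching purchases rows

Fix: Switch to LEFT JOIN to retain unmatched parent rows

Corrected query:
SELECT p.name, COUNT(c.id) FROM customers p LEFT JOIN purchases c ON c.customer_id = p.id GROUP BY p.name

Result:
name  | COUNT(c.id)
------+------------
Alice | 2          
Carol | 0          
Eve   | 1          
Frank | 1          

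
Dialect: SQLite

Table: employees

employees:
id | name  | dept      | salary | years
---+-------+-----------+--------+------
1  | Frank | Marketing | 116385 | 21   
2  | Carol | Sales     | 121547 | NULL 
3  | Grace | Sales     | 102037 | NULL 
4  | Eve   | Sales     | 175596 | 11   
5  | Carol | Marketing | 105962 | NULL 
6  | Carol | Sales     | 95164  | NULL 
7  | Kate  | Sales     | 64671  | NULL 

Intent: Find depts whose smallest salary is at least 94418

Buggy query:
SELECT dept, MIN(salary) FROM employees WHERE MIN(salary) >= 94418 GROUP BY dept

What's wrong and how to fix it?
Bug: Aggregates like MIN are computed per group after WHERE runs

Fix: Replace WHERE with HAVING after the GROUP BY

Corrected query:
SELECT dept, MIN(salary) FROM employees GROUP BY dept HAVING MIN(salary) >= 94418

Result:
dept      | MIN(salary)
----------+------------
Marketing | 105962     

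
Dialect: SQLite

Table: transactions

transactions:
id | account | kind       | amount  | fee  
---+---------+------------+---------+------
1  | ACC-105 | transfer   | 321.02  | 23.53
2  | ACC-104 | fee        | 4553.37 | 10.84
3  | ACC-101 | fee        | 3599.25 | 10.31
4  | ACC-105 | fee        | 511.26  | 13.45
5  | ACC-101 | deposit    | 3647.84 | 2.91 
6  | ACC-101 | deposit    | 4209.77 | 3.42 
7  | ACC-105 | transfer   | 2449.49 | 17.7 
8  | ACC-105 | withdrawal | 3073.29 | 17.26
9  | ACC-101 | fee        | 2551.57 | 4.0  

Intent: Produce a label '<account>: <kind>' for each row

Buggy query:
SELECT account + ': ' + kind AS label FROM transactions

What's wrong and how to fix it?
Bug: '+' is numeric addition; on text columns SQLite converts them to 0 instead of concatenating

Fix: Use the || operator for string concatenation

Corrected query:
SELECT account || ': ' || kind AS label FROM transactions

Result:
label              
-------------------
ACC-105: transfer  
ACC-104: fee       
ACC-101: fee       
ACC-105: fee       
ACC-101: deposit   
ACC-101: deposit   
ACC-105: transfer  
ACC-105: withdrawal
ACC-101: fee       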